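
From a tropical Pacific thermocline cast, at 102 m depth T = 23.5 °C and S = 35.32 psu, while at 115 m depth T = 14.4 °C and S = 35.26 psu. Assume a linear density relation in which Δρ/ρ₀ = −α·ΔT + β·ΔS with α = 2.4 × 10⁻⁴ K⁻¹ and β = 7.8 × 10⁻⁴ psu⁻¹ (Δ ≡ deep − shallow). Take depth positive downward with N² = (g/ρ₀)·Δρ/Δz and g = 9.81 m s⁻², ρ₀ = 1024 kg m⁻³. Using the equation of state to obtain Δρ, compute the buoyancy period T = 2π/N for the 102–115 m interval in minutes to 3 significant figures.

2.61 min

ΔT = -9.1 K, ΔS = -0.06 psu (deep − shallow).
Δρ/ρ₀ = −αΔT + βΔS = 2.184 × 10⁻³ − 4.68 × 10⁻⁵ = 2.1372 × 10⁻³, so Δρ ≈ 2.188 kg m⁻³.
N² = (g/ρ₀)·Δρ/Δz = g·(Δρ/ρ₀)/Δz = 9.81 × 2.1372 × 10⁻³ / 13 = 1.6128 × 10⁻³ s⁻².
N = √(1.6128 × 10⁻³) = 0.040160 rad s⁻¹ → T = 2π/N = 156.45 s = 2.6075 min ≈ 2.61 min.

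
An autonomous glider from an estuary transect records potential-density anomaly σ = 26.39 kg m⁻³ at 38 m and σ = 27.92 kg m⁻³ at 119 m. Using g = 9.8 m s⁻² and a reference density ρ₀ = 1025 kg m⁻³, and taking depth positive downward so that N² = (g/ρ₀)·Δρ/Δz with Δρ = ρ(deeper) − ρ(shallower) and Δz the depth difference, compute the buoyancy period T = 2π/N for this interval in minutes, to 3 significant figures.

Δρ = 1027.92 − 1026.39 = 1.53 kg m⁻³ over Δz = 119 − 38 = 81 m.
N² = (9.8/1025) × (1.53/81) = 1.8060 × 10⁻⁴ s⁻².
N = √(1.8060 × 10⁻⁴) = 0.013439 rad s⁻¹, so T = 2π/N = 467.53 s = 7.7922 min ≈ 7.79 min.

7.79 min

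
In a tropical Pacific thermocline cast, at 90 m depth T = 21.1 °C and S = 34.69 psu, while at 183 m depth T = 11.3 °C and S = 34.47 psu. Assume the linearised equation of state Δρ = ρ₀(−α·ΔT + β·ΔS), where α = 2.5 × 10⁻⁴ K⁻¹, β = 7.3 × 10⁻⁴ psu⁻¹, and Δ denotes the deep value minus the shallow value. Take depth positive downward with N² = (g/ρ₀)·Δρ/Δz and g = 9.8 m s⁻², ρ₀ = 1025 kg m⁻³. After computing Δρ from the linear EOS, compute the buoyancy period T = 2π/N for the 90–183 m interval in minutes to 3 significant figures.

6.74 min

ΔT = -9.8 K, ΔS = -0.22 psu (deep − shallow).
Δρ/ρ₀ = −αΔT + βΔS = 2.45 × 10⁻³ − 1.606 × 10⁻⁴ = 2.2894 × 10⁻³, so Δρ ≈ 2.347 kg m⁻³.
N² = (g/ρ₀)·Δρ/Δz = g·(Δρ/ρ₀)/Δz = 9.8 × 2.2894 × 10⁻³ / 93 = 2.4125 × 10⁻⁴ s⁻².
N = √(2.4125 × 10⁻⁴) = 0.015532 rad s⁻¹ → T = 2π/N = 404.53 s = 6.7422 min ≈ 6.74 min.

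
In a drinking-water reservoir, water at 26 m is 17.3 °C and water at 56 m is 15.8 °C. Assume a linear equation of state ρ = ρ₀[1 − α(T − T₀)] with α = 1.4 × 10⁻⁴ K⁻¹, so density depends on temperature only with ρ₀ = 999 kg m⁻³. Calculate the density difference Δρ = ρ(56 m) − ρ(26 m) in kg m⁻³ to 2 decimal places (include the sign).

+0.21 kg m⁻³

ΔT = -1.5 K, Δρ/ρ₀ = −αΔT = 2.10 × 10⁻⁴.
Δρ = 999 × (2.10 × 10⁻⁴) = +0.21 kg m⁻³.
Positive Δρ: denser below, stable.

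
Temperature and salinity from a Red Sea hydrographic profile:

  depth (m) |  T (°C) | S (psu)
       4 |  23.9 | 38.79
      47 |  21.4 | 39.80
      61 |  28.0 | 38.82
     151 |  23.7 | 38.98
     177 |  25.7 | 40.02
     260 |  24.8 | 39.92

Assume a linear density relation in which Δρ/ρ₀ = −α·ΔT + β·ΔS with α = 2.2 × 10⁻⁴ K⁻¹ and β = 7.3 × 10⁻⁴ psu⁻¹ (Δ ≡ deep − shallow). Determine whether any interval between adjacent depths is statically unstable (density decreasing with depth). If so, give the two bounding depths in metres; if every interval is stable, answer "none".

Evaluate Δρ/ρ₀ = −αΔT + βΔS across each adjacent pair:
  4–47 m: −αΔT+βΔS = −(2.2 × 10⁻⁴)(-2.5)+(7.3 × 10⁻⁴)(+1.01) = 1.3 × 10⁻³ → stable
  47–61 m: −αΔT+βΔS = −(2.2 × 10⁻⁴)(+6.6)+(7.3 × 10⁻⁴)(-0.98) = -2.2 × 10⁻³ → UNSTABLE
  61–151 m: −αΔT+βΔS = −(2.2 × 10⁻⁴)(-4.3)+(7.3 × 10⁻⁴)(+0.16) = 1.1 × 10⁻³ → stable
  151–177 m: −αΔT+βΔS = −(2.2 × 10⁻⁴)(+2.0)+(7.3 × 10⁻⁴)(+1.04) = 3.2 × 10⁻⁴ → stable
  177–260 m: −αΔT+βΔS = −(2.2 × 10⁻⁴)(-0.9)+(7.3 × 10⁻⁴)(-0.10) = 1.3 × 10⁻⁴ → stable
The 47–61 m interval has Δρ < 0: lighter water underlies denser water.

47–61 m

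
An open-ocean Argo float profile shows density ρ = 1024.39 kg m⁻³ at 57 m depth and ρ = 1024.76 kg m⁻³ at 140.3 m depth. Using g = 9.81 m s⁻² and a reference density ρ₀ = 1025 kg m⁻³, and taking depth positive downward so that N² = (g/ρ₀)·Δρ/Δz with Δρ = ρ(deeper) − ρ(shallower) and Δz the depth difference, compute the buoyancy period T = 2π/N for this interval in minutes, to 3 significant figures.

Δρ = 1024.76 − 1024.39 = 0.37 kg m⁻³ over Δz = 140.3 − 57 = 83.3 m.
N² = (9.81/1025) × (0.37/83.3) = 4.2511 × 10⁻⁵ s⁻².
N = √(4.2511 × 10⁻⁵) = 6.5200 × 10⁻³ rad s⁻¹, so T = 2π/N = 963.68 s = 16.061 min ≈ 16.1 min.

16.1 min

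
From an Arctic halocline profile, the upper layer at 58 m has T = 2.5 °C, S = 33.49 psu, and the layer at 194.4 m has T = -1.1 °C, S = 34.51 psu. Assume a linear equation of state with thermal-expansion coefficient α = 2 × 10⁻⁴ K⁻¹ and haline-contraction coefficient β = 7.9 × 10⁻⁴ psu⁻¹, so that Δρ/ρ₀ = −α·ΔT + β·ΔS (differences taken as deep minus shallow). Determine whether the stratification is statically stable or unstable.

stable

ΔT = -1.1 − 2.5 = -3.6 K and ΔS = 34.51 − 33.49 = +1.02 psu (deep − shallow).
−αΔT = 7.20 × 10⁻⁴; βΔS = 8.058 × 10⁻⁴; sum Δρ/ρ₀ = 1.5258 × 10⁻³.
Δρ/ρ₀ > 0, so Δρ > 0: deeper water is denser → statically stable.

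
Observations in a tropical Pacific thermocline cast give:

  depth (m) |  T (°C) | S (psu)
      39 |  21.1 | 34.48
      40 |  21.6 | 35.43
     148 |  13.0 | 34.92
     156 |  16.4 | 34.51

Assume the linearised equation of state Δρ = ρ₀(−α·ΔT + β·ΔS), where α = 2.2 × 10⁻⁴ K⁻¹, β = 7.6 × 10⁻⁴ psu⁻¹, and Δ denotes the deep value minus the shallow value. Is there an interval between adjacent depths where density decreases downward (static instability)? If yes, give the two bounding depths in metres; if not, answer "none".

Evaluate Δρ/ρ₀ = −αΔT + βΔS across each adjacent pair:
  39–40 m: −αΔT+βΔS = −(2.2 × 10⁻⁴)(+0.5)+(7.6 × 10⁻⁴)(+0.95) = 6.1 × 10⁻⁴ → stable
  40–148 m: −αΔT+βΔS = −(2.2 × 10⁻⁴)(-8.6)+(7.6 × 10⁻⁴)(-0.51) = 1.5 × 10⁻³ → stable
  148–156 m: −αΔT+βΔS = −(2.2 × 10⁻⁴)(+3.4)+(7.6 × 10⁻⁴)(-0.41) = -1.1 × 10⁻³ → UNSTABLE
The 148–156 m interval has Δρ < 0: lighter water underlies denser water.

148–156 m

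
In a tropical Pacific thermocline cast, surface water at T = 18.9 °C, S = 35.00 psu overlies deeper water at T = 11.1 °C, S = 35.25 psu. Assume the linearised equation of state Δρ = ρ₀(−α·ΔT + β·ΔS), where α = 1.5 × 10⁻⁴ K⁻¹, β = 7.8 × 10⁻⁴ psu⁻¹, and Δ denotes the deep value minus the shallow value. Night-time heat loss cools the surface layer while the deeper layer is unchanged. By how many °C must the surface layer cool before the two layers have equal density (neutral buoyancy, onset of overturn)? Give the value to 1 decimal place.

Neutral buoyancy requires Δρ = 0, i.e. −α(T_deep − T_surf′) + β(S_deep − S_surf) = 0.
T_surf′ = T_deep − (β/α)·ΔS = 11.1 − (7.8 × 10⁻⁴/1.5 × 10⁻⁴)·(+0.25) = 9.800 °C.
Cooling required: 18.9 − (9.800) = 9.100 °C.

9.1 °C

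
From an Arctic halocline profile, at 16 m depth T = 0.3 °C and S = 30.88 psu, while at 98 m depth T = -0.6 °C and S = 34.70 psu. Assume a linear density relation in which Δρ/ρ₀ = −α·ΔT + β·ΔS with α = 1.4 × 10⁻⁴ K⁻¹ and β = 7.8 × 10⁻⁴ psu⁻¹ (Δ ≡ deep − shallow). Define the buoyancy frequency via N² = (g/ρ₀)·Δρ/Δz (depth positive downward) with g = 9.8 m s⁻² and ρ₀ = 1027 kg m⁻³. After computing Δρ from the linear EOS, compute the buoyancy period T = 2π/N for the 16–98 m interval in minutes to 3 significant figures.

ΔT = -0.9 K, ΔS = +3.82 psu (deep − shallow).
Δρ/ρ₀ = −αΔT + βΔS = 1.26 × 10⁻⁴ + 2.9796 × 10⁻³ = 3.1056 × 10⁻³, so Δρ ≈ 3.189 kg m⁻³.
N² = (g/ρ₀)·Δρ/Δz = g·(Δρ/ρ₀)/Δz = 9.8 × 3.1056 × 10⁻³ / 82 = 3.7116 × 10⁻⁴ s⁻².
N = √(3.7116 × 10⁻⁴) = 0.019266 rad s⁻¹ → T = 2π/N = 326.13 s = 5.4355 min ≈ 5.44 min.

5.44 min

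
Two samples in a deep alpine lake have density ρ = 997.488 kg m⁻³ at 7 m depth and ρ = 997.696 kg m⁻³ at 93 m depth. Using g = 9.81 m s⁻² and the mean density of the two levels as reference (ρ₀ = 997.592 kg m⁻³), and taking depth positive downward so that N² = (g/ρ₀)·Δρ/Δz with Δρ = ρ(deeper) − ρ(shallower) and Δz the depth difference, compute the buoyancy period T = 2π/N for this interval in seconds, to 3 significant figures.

Δρ = 997.696 − 997.488 = 0.208 kg m⁻³ over Δz = 93 − 7 = 86 m.
N² = (9.81/997.592) × (0.208/86) = 2.3784 × 10⁻⁵ s⁻².
N = √(2.3784 × 10⁻⁵) = 4.8769 × 10⁻³ rad s⁻¹, so T = 2π/N = 1.2884 × 10³ s ≈ 1.29 × 10³ s.

1.29 × 10³ s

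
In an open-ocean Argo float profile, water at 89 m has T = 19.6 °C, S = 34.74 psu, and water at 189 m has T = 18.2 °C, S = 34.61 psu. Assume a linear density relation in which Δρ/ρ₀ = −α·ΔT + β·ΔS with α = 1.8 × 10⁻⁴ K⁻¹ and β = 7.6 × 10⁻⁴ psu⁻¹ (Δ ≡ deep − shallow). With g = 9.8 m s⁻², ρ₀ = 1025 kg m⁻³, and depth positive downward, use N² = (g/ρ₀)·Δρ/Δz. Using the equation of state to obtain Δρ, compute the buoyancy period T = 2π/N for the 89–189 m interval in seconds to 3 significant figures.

ΔT = -1.4 K, ΔS = -0.13 psu (deep − shallow).
Δρ/ρ₀ = −αΔT + βΔS = 2.52 × 10⁻⁴ − 9.88 × 10⁻⁵ = 1.532 × 10⁻⁴, so Δρ ≈ 0.1570 kg m⁻³.
N² = (g/ρ₀)·Δρ/Δz = g·(Δρ/ρ₀)/Δz = 9.8 × 1.532 × 10⁻⁴ / 100 = 1.5014 × 10⁻⁵ s⁻².
N = √(1.5014 × 10⁻⁵) = 3.8748 × 10⁻³ rad s⁻¹ → T = 2π/N = 1.6216 × 10³ s ≈ 1.62 × 10³ s.

1.62 × 10³ s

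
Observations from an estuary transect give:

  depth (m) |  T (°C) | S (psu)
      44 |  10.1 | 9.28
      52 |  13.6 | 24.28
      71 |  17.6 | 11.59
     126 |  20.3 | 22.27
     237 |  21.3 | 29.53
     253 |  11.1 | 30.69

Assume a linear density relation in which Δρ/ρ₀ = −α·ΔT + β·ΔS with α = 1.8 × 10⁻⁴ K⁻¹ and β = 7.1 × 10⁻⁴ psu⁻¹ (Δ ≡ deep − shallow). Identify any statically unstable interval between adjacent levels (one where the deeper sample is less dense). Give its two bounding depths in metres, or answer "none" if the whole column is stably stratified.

Evaluate Δρ/ρ₀ = −αΔT + βΔS across each adjacent pair:
  44–52 m: −αΔT+βΔS = −(1.8 × 10⁻⁴)(+3.5)+(7.1 × 10⁻⁴)(+15.00) = 0.010 → stable
  52–71 m: −αΔT+βΔS = −(1.8 × 10⁻⁴)(+4.0)+(7.1 × 10⁻⁴)(-12.69) = -9.7 × 10⁻³ → UNSTABLE
  71–126 m: −αΔT+βΔS = −(1.8 × 10⁻⁴)(+2.7)+(7.1 × 10⁻⁴)(+10.68) = 7.1 × 10⁻³ → stable
  126–237 m: −αΔT+βΔS = −(1.8 × 10⁻⁴)(+1.0)+(7.1 × 10⁻⁴)(+7.26) = 5.0 × 10⁻³ → stable
  237–253 m: −αΔT+βΔS = −(1.8 × 10⁻⁴)(-10.2)+(7.1 × 10⁻⁴)(+1.16) = 2.7 × 10⁻³ → stable
The 52–71 m interval has Δρ < 0: lighter water underlies denser water.

52–71 m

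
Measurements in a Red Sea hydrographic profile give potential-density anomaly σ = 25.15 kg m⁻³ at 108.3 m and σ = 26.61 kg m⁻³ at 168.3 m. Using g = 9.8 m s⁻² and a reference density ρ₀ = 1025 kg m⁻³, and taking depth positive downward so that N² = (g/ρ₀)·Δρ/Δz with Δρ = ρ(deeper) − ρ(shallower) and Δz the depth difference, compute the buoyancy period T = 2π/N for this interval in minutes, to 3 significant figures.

6.87 min

Δρ = 1026.61 − 1025.15 = 1.46 kg m⁻³ over Δz = 168.3 − 108.3 = 60 m.
N² = (9.8/1025) × (1.46/60) = 2.3265 × 10⁻⁴ s⁻².
N = √(2.3265 × 10⁻⁴) = 0.015253 rad s⁻¹, so T = 2π/N = 411.93 s = 6.8655 min ≈ 6.87 min.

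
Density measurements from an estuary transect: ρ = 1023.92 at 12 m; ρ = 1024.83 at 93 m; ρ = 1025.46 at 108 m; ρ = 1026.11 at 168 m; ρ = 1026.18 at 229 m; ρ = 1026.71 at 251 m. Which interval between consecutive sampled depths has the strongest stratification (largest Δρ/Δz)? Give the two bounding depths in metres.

Compute the density gradient over each adjacent pair:
  12–93 m: Δρ/Δz = 0.91/81 = 0.011 kg m⁻⁴
  93–108 m: Δρ/Δz = 0.63/15 = 0.042 kg m⁻⁴
  108–168 m: Δρ/Δz = 0.65/60 = 0.011 kg m⁻⁴
  168–229 m: Δρ/Δz = 0.07/61 = 1.1 × 10⁻³ kg m⁻⁴
  229–251 m: Δρ/Δz = 0.53/22 = 0.024 kg m⁻⁴
The largest gradient is in the 93–108 m interval — the pycnocline.

93–108 m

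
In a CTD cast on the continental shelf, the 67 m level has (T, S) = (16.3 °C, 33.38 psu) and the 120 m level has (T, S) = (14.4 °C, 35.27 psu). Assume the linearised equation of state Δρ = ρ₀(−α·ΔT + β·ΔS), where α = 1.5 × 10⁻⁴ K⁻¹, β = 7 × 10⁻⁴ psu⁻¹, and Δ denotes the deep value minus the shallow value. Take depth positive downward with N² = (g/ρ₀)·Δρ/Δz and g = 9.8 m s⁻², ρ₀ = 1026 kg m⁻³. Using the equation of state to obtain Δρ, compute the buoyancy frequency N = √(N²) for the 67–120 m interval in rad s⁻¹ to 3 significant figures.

0.0172 rad s⁻¹

ΔT = -1.9 K, ΔS = +1.89 psu (deep − shallow).
Δρ/ρ₀ = −αΔT + βΔS = 2.85 × 10⁻⁴ + 1.323 × 10⁻³ = 1.608 × 10⁻³, so Δρ ≈ 1.650 kg m⁻³.
N² = (g/ρ₀)·Δρ/Δz = g·(Δρ/ρ₀)/Δz = 9.8 × 1.608 × 10⁻³ / 53 = 2.9733 × 10⁻⁴ s⁻².
N = √(2.9733 × 10⁻⁴) = 0.017243 rad s⁻¹ ≈ 0.0172 rad s⁻¹.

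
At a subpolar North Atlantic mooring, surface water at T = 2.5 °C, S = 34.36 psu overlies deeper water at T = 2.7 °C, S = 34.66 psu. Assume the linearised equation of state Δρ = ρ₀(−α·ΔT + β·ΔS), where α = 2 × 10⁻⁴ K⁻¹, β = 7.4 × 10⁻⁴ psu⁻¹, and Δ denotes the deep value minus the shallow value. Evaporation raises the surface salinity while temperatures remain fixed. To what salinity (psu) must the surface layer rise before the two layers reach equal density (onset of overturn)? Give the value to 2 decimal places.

34.61 psu

Neutral buoyancy requires −α(T_deep − T_surf) + β(S_deep − S_surf′) = 0.
S_surf′ = S_deep − (α/β)·ΔT = 34.66 − (2 × 10⁻⁴/7.4 × 10⁻⁴)·(+0.2) = 34.6059 psu.
Increase required: 34.6059 − 34.36 = 0.2459 psu.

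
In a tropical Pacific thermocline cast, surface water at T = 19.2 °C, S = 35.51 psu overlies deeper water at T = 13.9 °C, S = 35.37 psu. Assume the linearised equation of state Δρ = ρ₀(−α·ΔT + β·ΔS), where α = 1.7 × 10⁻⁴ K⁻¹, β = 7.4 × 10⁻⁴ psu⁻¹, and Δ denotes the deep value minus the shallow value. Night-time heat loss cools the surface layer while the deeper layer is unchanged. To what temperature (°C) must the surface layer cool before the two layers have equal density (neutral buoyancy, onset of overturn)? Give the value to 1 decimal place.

Neutral buoyancy requires Δρ = 0, i.e. −α(T_deep − T_surf′) + β(S_deep − S_surf) = 0.
T_surf′ = T_deep − (β/α)·ΔS = 13.9 − (7.4 × 10⁻⁴/1.7 × 10⁻⁴)·(-0.14) = 14.509 °C.
Cooling required: 19.2 − (14.509) = 4.691 °C.

14.5 °C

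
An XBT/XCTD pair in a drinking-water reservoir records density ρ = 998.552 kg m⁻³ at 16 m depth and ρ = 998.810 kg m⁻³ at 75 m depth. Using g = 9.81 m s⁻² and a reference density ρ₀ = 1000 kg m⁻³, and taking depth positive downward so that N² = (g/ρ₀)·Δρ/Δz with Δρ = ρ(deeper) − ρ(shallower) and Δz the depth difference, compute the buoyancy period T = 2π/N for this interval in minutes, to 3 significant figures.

Δρ = 998.810 − 998.552 = 0.258 kg m⁻³ over Δz = 75 − 16 = 59 m.
N² = (9.81/1000) × (0.258/59) = 4.2898 × 10⁻⁵ s⁻².
N = √(4.2898 × 10⁻⁵) = 6.5497 × 10⁻³ rad s⁻¹, so T = 2π/N = 959.31 s = 15.988 min ≈ 16.0 min.

16.0 min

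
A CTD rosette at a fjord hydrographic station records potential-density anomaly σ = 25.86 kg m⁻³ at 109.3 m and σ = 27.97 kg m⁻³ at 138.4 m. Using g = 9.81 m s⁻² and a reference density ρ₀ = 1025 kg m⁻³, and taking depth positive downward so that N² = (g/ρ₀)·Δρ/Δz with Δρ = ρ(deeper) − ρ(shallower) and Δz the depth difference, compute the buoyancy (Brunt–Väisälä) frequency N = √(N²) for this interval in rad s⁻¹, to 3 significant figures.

0.0263 rad s⁻¹

Δρ = 1027.97 − 1025.86 = 2.11 kg m⁻³ over Δz = 138.4 − 109.3 = 29.1 m.
N² = (9.81/1025) × (2.11/29.1) = 6.9396 × 10⁻⁴ s⁻².
N = √(6.9396 × 10⁻⁴) = 0.026343 rad s⁻¹ ≈ 0.0263 rad s⁻¹.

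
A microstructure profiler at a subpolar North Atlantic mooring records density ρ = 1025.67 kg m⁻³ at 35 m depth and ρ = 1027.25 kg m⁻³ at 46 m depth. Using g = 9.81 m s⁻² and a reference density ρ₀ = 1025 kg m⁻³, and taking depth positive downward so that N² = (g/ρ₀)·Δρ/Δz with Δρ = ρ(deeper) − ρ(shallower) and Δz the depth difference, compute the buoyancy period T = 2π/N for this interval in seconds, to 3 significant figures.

169 s

Δρ = 1027.25 − 1025.67 = 1.58 kg m⁻³ over Δz = 46 − 35 = 11 m.
N² = (9.81/1025) × (1.58/11) = 1.3747 × 10⁻³ s⁻².
N = √(1.3747 × 10⁻³) = 0.037077 rad s⁻¹, so T = 2π/N = 169.46 s ≈ 169 s.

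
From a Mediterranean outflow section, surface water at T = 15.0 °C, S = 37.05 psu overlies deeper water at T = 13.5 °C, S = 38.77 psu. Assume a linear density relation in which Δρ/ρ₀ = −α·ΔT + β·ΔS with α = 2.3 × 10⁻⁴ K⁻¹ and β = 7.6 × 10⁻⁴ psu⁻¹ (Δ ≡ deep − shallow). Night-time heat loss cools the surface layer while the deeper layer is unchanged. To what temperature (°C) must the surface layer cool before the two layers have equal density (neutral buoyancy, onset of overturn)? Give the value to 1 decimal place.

Neutral buoyancy requires Δρ = 0, i.e. −α(T_deep − T_surf′) + β(S_deep − S_surf) = 0.
T_surf′ = T_deep − (β/α)·ΔS = 13.5 − (7.6 × 10⁻⁴/2.3 × 10⁻⁴)·(+1.72) = 7.817 °C.
Cooling required: 15.0 − (7.817) = 7.183 °C.

7.8 °C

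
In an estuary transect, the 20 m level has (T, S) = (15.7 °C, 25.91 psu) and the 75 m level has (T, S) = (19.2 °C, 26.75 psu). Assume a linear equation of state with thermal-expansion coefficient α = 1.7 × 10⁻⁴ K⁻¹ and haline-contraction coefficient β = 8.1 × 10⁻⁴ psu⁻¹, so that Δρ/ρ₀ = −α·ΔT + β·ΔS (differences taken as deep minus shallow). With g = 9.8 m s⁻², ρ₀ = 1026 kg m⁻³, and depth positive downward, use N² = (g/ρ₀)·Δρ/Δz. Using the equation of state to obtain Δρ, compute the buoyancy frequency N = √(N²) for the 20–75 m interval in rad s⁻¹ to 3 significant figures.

3.90 × 10⁻³ rad s⁻¹

ΔT = +3.5 K, ΔS = +0.84 psu (deep − shallow).
Δρ/ρ₀ = −αΔT + βΔS = -5.95 × 10⁻⁴ + 6.804 × 10⁻⁴ = 8.54 × 10⁻⁵, so Δρ ≈ 0.08762 kg m⁻³.
N² = (g/ρ₀)·Δρ/Δz = g·(Δρ/ρ₀)/Δz = 9.8 × 8.54 × 10⁻⁵ / 55 = 1.5217 × 10⁻⁵ s⁻².
N = √(1.5217 × 10⁻⁵) = 3.9009 × 10⁻³ rad s⁻¹ ≈ 3.90 × 10⁻³ rad s⁻¹.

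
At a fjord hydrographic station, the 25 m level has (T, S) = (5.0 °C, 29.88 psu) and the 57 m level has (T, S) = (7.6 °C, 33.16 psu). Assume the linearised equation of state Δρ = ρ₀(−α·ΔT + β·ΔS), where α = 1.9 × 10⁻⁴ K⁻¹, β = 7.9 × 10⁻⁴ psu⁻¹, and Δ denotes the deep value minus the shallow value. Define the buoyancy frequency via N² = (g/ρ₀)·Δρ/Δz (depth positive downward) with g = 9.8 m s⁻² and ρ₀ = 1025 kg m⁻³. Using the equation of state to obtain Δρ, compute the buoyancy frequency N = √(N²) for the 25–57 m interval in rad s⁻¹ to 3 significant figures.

ΔT = +2.6 K, ΔS = +3.28 psu (deep − shallow).
Δρ/ρ₀ = −αΔT + βΔS = -4.94 × 10⁻⁴ + 2.5912 × 10⁻³ = 2.0972 × 10⁻³, so Δρ ≈ 2.150 kg m⁻³.
N² = (g/ρ₀)·Δρ/Δz = g·(Δρ/ρ₀)/Δz = 9.8 × 2.0972 × 10⁻³ / 32 = 6.4227 × 10⁻⁴ s⁻².
N = √(6.4227 × 10⁻⁴) = 0.025343 rad s⁻¹ ≈ 0.0253 rad s⁻¹.

0.0253 rad s⁻¹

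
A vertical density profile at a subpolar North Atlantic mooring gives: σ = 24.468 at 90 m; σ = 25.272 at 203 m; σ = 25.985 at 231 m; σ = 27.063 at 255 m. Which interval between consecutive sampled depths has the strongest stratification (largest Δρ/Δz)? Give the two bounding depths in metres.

231–255 m

Compute the density gradient over each adjacent pair:
  90–203 m: Δρ/Δz = 0.804/113 = 7.1 × 10⁻³ kg m⁻⁴
  203–231 m: Δρ/Δz = 0.713/28 = 0.025 kg m⁻⁴
  231–255 m: Δρ/Δz = 1.078/24 = 0.045 kg m⁻⁴
The largest gradient is in the 231–255 m interval — the pycnocline.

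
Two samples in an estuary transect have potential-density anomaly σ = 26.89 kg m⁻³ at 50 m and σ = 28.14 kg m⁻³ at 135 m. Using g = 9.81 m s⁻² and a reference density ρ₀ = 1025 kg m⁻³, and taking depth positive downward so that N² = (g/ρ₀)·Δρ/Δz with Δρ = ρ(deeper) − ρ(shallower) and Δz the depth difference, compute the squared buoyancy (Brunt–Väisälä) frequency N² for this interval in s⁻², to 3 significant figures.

1.41 × 10⁻⁴ s⁻²

Δρ = 1028.14 − 1026.89 = 1.25 kg m⁻³ over Δz = 135 − 50 = 85 m.
N² = (9.81/1025) × (1.25/85) = 1.4075 × 10⁻⁴ s⁻² ≈ 1.41 × 10⁻⁴ s⁻².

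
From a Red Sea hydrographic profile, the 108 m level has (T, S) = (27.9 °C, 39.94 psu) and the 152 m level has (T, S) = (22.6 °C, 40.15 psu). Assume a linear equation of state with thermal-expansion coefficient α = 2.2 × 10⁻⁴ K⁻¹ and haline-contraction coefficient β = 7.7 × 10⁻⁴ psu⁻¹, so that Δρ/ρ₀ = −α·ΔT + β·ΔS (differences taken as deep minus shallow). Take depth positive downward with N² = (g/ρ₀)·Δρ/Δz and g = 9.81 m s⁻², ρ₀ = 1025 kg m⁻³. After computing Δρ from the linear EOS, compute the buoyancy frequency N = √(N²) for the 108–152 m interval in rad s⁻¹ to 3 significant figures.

0.0172 rad s⁻¹

ΔT = -5.3 K, ΔS = +0.21 psu (deep − shallow).
Δρ/ρ₀ = −αΔT + βΔS = 1.166 × 10⁻³ + 1.617 × 10⁻⁴ = 1.3277 × 10⁻³, so Δρ ≈ 1.361 kg m⁻³.
N² = (g/ρ₀)·Δρ/Δz = g·(Δρ/ρ₀)/Δz = 9.81 × 1.3277 × 10⁻³ / 44 = 2.9602 × 10⁻⁴ s⁻².
N = √(2.9602 × 10⁻⁴) = 0.017205 rad s⁻¹ ≈ 0.0172 rad s⁻¹.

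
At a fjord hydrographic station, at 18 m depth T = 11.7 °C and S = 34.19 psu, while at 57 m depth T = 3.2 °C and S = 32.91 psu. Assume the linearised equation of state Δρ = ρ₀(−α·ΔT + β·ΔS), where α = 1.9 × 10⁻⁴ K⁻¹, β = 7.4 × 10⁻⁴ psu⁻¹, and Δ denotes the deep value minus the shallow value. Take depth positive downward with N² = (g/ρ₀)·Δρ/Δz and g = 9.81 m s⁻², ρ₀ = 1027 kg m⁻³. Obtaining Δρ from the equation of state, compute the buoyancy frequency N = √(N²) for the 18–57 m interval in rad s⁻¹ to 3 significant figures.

ΔT = -8.5 K, ΔS = -1.28 psu (deep − shallow).
Δρ/ρ₀ = −αΔT + βΔS = 1.615 × 10⁻³ − 9.472 × 10⁻⁴ = 6.678 × 10⁻⁴, so Δρ ≈ 0.6858 kg m⁻³.
N² = (g/ρ₀)·Δρ/Δz = g·(Δρ/ρ₀)/Δz = 9.81 × 6.678 × 10⁻⁴ / 39 = 1.6798 × 10⁻⁴ s⁻².
N = √(1.6798 × 10⁻⁴) = 0.012961 rad s⁻¹ ≈ 0.0130 rad s⁻¹.

0.0130 rad s⁻¹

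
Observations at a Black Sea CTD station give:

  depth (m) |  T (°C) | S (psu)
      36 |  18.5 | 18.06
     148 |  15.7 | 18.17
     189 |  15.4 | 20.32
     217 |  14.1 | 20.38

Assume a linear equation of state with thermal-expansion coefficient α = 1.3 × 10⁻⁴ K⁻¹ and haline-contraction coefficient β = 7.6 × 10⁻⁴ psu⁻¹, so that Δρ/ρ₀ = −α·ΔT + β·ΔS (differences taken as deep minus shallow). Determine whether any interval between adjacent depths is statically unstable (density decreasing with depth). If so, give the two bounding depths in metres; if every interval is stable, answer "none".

Evaluate Δρ/ρ₀ = −αΔT + βΔS across each adjacent pair:
  36–148 m: −αΔT+βΔS = −(1.3 × 10⁻⁴)(-2.8)+(7.6 × 10⁻⁴)(+0.11) = 4.5 × 10⁻⁴ → stable
  148–189 m: −αΔT+βΔS = −(1.3 × 10⁻⁴)(-0.3)+(7.6 × 10⁻⁴)(+2.15) = 1.7 × 10⁻³ → stable
  189–217 m: −αΔT+βΔS = −(1.3 × 10⁻⁴)(-1.3)+(7.6 × 10⁻⁴)(+0.06) = 2.1 × 10⁻⁴ → stable
Every interval has Δρ > 0: the column is stably stratified throughout.

none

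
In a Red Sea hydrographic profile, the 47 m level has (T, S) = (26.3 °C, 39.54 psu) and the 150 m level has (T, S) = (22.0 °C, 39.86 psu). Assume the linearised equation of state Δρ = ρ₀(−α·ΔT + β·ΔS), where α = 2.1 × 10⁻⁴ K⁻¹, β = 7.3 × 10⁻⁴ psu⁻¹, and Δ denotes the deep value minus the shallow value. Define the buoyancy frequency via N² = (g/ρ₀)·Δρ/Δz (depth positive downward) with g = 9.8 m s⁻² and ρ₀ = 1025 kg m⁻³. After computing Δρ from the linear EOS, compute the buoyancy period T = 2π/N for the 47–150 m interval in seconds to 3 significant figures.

604 s

ΔT = -4.3 K, ΔS = +0.32 psu (deep − shallow).
Δρ/ρ₀ = −αΔT + βΔS = 9.03 × 10⁻⁴ + 2.336 × 10⁻⁴ = 1.1366 × 10⁻³, so Δρ ≈ 1.165 kg m⁻³.
N² = (g/ρ₀)·Δρ/Δz = g·(Δρ/ρ₀)/Δz = 9.8 × 1.1366 × 10⁻³ / 103 = 1.0814 × 10⁻⁴ s⁻².
N = √(1.0814 × 10⁻⁴) = 0.010399 rad s⁻¹ → T = 2π/N = 604.21 s ≈ 604 s.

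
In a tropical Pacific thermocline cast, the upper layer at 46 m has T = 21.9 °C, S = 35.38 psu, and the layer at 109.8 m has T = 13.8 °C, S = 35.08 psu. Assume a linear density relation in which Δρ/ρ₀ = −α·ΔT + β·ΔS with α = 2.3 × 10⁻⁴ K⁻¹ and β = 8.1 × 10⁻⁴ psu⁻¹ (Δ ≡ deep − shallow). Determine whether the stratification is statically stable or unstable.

ΔT = 13.8 − 21.9 = -8.1 K and ΔS = 35.08 − 35.38 = -0.30 psu (deep − shallow).
−αΔT = 1.863 × 10⁻³; βΔS = -2.43 × 10⁻⁴; sum Δρ/ρ₀ = 1.62 × 10⁻³.
Δρ/ρ₀ > 0, so Δρ > 0: deeper water is denser → statically stable.

stable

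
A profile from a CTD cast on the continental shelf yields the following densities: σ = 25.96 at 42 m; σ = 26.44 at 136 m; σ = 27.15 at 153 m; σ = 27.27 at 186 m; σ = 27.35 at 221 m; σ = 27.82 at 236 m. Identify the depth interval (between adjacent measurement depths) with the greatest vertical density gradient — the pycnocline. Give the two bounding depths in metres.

Compute the density gradient over each adjacent pair:
  42–136 m: Δρ/Δz = 0.48/94 = 5.1 × 10⁻³ kg m⁻⁴
  136–153 m: Δρ/Δz = 0.71/17 = 0.042 kg m⁻⁴
  153–186 m: Δρ/Δz = 0.12/33 = 3.6 × 10⁻³ kg m⁻⁴
  186–221 m: Δρ/Δz = 0.08/35 = 2.3 × 10⁻³ kg m⁻⁴
  221–236 m: Δρ/Δz = 0.47/15 = 0.031 kg m⁻⁴
The largest gradient is in the 136–153 m interval — the pycnocline.

136–153 m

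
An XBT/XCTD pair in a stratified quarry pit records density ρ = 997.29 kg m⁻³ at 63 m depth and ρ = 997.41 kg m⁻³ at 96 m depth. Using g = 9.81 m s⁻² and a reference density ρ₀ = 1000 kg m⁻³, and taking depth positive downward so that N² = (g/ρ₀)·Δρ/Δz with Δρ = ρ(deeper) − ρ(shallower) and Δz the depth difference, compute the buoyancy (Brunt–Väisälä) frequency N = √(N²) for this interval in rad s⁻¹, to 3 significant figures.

5.97 × 10⁻³ rad s⁻¹

Δρ = 997.41 − 997.29 = 0.12 kg m⁻³ over Δz = 96 − 63 = 33 m.
N² = (9.81/1000) × (0.12/33) = 3.5673 × 10⁻⁵ s⁻².
N = √(3.5673 × 10⁻⁵) = 5.9727 × 10⁻³ rad s⁻¹ ≈ 5.97 × 10⁻³ rad s⁻¹.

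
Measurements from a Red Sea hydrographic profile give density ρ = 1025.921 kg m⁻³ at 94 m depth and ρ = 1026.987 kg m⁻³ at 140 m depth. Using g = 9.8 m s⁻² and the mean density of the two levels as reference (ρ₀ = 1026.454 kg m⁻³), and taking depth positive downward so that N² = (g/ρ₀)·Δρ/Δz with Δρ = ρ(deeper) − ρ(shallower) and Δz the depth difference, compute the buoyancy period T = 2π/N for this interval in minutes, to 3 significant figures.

Δρ = 1026.987 − 1025.921 = 1.066 kg m⁻³ over Δz = 140 − 94 = 46 m.
N² = (9.8/1026.454) × (1.066/46) = 2.2125 × 10⁻⁴ s⁻².
N = √(2.2125 × 10⁻⁴) = 0.014874 rad s⁻¹, so T = 2π/N = 422.43 s = 7.0405 min ≈ 7.04 min.
Since Δρ > 0 the layer is stably stratified.

7.04 min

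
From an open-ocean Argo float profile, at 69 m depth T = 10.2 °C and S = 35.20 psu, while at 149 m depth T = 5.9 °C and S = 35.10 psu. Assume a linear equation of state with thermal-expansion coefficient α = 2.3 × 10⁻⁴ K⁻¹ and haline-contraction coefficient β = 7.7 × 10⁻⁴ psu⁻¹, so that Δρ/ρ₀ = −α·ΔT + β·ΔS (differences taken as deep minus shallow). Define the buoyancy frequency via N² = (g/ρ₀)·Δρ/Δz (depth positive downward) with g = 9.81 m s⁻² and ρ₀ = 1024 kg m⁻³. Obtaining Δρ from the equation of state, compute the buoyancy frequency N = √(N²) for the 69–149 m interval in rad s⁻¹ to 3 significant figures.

ΔT = -4.3 K, ΔS = -0.10 psu (deep − shallow).
Δρ/ρ₀ = −αΔT + βΔS = 9.89 × 10⁻⁴ − 7.70 × 10⁻⁵ = 9.12 × 10⁻⁴, so Δρ ≈ 0.9339 kg m⁻³.
N² = (g/ρ₀)·Δρ/Δz = g·(Δρ/ρ₀)/Δz = 9.81 × 9.12 × 10⁻⁴ / 80 = 1.1183 × 10⁻⁴ s⁻².
N = √(1.1183 × 10⁻⁴) = 0.010575 rad s⁻¹ ≈ 0.0106 rad s⁻¹.

0.0106 rad s⁻¹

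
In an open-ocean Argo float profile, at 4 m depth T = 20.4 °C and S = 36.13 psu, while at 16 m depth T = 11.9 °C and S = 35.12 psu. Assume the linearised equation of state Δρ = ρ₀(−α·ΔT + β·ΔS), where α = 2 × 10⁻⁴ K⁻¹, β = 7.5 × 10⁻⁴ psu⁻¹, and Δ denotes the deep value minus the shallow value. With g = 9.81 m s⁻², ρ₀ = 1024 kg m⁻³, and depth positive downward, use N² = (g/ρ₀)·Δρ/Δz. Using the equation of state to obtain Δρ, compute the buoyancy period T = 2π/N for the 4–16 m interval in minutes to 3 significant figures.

ΔT = -8.5 K, ΔS = -1.01 psu (deep − shallow).
Δρ/ρ₀ = −αΔT + βΔS = 1.70 × 10⁻³ − 7.575 × 10⁻⁴ = 9.425 × 10⁻⁴, so Δρ ≈ 0.9651 kg m⁻³.
N² = (g/ρ₀)·Δρ/Δz = g·(Δρ/ρ₀)/Δz = 9.81 × 9.425 × 10⁻⁴ / 12 = 7.7049 × 10⁻⁴ s⁻².
N = √(7.7049 × 10⁻⁴) = 0.027758 rad s⁻¹ → T = 2π/N = 226.36 s = 3.7727 min ≈ 3.77 min.

3.77 min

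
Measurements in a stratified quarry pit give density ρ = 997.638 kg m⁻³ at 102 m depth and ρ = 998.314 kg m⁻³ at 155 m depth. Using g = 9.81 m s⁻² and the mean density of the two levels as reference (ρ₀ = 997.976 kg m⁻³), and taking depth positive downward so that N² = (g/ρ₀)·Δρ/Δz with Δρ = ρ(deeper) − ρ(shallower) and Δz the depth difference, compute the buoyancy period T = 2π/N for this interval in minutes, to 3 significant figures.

9.35 min

Δρ = 998.314 − 997.638 = 0.676 kg m⁻³ over Δz = 155 − 102 = 53 m.
N² = (9.81/997.976) × (0.676/53) = 1.2538 × 10⁻⁴ s⁻².
N = √(1.2538 × 10⁻⁴) = 0.011197 rad s⁻¹, so T = 2π/N = 561.15 s = 9.3525 min ≈ 9.35 min.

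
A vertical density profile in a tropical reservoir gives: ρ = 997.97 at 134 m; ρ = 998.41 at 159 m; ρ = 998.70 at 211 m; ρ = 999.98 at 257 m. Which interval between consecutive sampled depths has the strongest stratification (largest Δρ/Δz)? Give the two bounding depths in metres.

Compute the density gradient over each adjacent pair:
  134–159 m: Δρ/Δz = 0.44/25 = 0.018 kg m⁻⁴
  159–211 m: Δρ/Δz = 0.29/52 = 5.6 × 10⁻³ kg m⁻⁴
  211–257 m: Δρ/Δz = 1.28/46 = 0.028 kg m⁻⁴
The largest gradient is in the 211–257 m interval — the pycnocline.

211–257 m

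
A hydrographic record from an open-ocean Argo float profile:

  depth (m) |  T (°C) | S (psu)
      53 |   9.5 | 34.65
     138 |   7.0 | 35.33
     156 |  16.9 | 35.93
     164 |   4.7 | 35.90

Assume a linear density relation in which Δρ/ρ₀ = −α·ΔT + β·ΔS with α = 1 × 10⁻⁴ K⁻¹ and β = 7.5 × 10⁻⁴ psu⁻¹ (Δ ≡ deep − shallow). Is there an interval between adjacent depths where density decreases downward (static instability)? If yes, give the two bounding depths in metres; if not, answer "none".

Evaluate Δρ/ρ₀ = −αΔT + βΔS across each adjacent pair:
  53–138 m: −αΔT+βΔS = −(1 × 10⁻⁴)(-2.5)+(7.5 × 10⁻⁴)(+0.68) = 7.6 × 10⁻⁴ → stable
  138–156 m: −αΔT+βΔS = −(1 × 10⁻⁴)(+9.9)+(7.5 × 10⁻⁴)(+0.60) = -5.4 × 10⁻⁴ → UNSTABLE
  156–164 m: −αΔT+βΔS = −(1 × 10⁻⁴)(-12.2)+(7.5 × 10⁻⁴)(-0.03) = 1.2 × 10⁻³ → stable
The 138–156 m interval has Δρ < 0: lighter water underlies denser water.

138–156 m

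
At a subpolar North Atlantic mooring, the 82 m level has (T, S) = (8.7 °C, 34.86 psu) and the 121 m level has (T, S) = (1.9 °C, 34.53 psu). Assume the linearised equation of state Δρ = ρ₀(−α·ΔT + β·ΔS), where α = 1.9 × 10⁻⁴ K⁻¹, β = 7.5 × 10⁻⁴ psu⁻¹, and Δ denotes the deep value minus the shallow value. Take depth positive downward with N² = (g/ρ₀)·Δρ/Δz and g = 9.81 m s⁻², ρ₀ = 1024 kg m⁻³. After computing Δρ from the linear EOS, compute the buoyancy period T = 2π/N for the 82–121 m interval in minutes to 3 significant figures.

ΔT = -6.8 K, ΔS = -0.33 psu (deep − shallow).
Δρ/ρ₀ = −αΔT + βΔS = 1.292 × 10⁻³ − 2.475 × 10⁻⁴ = 1.0445 × 10⁻³, so Δρ ≈ 1.070 kg m⁻³.
N² = (g/ρ₀)·Δρ/Δz = g·(Δρ/ρ₀)/Δz = 9.81 × 1.0445 × 10⁻³ / 39 = 2.6273 × 10⁻⁴ s⁻².
N = √(2.6273 × 10⁻⁴) = 0.016209 rad s⁻¹ → T = 2π/N = 387.64 s = 6.4607 min ≈ 6.46 min.

6.46 min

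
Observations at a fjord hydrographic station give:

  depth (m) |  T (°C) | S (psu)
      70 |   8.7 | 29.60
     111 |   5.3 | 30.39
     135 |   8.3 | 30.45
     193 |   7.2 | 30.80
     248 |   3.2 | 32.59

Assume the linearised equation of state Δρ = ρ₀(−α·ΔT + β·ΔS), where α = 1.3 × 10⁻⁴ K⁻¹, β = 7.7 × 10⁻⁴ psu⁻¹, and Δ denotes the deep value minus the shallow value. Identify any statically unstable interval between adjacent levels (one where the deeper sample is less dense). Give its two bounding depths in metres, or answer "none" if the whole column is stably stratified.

Evaluate Δρ/ρ₀ = −αΔT + βΔS across each adjacent pair:
  70–111 m: −αΔT+βΔS = −(1.3 × 10⁻⁴)(-3.4)+(7.7 × 10⁻⁴)(+0.79) = 1.1 × 10⁻³ → stable
  111–135 m: −αΔT+βΔS = −(1.3 × 10⁻⁴)(+3.0)+(7.7 × 10⁻⁴)(+0.06) = -3.4 × 10⁻⁴ → UNSTABLE
  135–193 m: −αΔT+βΔS = −(1.3 × 10⁻⁴)(-1.1)+(7.7 × 10⁻⁴)(+0.35) = 4.1 × 10⁻⁴ → stable
  193–248 m: −αΔT+βΔS = −(1.3 × 10⁻⁴)(-4.0)+(7.7 × 10⁻⁴)(+1.79) = 1.9 × 10⁻³ → stable
The 111–135 m interval has Δρ < 0: lighter water underlies denser water.

111–135 m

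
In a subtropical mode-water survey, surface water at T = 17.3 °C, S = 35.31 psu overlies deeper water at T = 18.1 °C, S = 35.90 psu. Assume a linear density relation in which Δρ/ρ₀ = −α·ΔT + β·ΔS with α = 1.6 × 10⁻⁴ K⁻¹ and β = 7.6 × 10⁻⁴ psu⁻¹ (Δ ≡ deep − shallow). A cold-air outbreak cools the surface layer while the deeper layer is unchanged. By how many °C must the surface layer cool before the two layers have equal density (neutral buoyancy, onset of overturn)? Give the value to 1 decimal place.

2.0 °C

Neutral buoyancy requires Δρ = 0, i.e. −α(T_deep − T_surf′) + β(S_deep − S_surf) = 0.
T_surf′ = T_deep − (β/α)·ΔS = 18.1 − (7.6 × 10⁻⁴/1.6 × 10⁻⁴)·(+0.59) = 15.298 °C.
Cooling required: 17.3 − (15.298) = 2.002 °C.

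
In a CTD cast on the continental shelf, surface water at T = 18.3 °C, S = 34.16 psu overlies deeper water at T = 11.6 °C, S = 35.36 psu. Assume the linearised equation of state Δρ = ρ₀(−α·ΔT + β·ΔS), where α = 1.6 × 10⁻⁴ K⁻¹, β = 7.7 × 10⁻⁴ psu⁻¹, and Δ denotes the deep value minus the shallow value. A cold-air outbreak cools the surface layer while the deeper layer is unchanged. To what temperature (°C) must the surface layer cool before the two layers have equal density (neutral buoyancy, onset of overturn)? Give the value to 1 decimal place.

Neutral buoyancy requires Δρ = 0, i.e. −α(T_deep − T_surf′) + β(S_deep − S_surf) = 0.
T_surf′ = T_deep − (β/α)·ΔS = 11.6 − (7.7 × 10⁻⁴/1.6 × 10⁻⁴)·(+1.20) = 5.825 °C.
Cooling required: 18.3 − (5.825) = 12.475 °C.

5.8 °C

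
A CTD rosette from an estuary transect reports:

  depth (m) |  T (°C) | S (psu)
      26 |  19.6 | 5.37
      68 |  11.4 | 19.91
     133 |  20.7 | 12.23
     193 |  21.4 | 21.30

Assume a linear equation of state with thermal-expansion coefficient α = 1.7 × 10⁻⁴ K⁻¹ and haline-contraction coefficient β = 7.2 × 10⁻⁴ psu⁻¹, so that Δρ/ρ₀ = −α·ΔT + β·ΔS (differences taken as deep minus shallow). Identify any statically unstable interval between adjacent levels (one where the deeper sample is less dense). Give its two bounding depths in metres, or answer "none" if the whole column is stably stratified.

Evaluate Δρ/ρ₀ = −αΔT + βΔS across each adjacent pair:
  26–68 m: −αΔT+βΔS = −(1.7 × 10⁻⁴)(-8.2)+(7.2 × 10⁻⁴)(+14.54) = 0.012 → stable
  68–133 m: −αΔT+βΔS = −(1.7 × 10⁻⁴)(+9.3)+(7.2 × 10⁻⁴)(-7.68) = -7.1 × 10⁻³ → UNSTABLE
  133–193 m: −αΔT+βΔS = −(1.7 × 10⁻⁴)(+0.7)+(7.2 × 10⁻⁴)(+9.07) = 6.4 × 10⁻³ → stable
The 68–133 m interval has Δρ < 0: lighter water underlies denser water.

68–133 m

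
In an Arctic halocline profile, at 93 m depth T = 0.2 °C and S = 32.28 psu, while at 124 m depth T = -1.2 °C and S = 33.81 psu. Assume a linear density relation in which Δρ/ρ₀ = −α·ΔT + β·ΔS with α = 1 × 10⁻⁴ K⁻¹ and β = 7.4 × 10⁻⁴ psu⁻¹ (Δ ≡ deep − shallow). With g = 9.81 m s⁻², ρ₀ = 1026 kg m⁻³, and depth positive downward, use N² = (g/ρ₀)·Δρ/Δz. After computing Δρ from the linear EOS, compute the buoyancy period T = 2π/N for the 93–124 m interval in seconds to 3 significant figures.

ΔT = -1.4 K, ΔS = +1.53 psu (deep − shallow).
Δρ/ρ₀ = −αΔT + βΔS = 1.40 × 10⁻⁴ + 1.1322 × 10⁻³ = 1.2722 × 10⁻³, so Δρ ≈ 1.305 kg m⁻³.
N² = (g/ρ₀)·Δρ/Δz = g·(Δρ/ρ₀)/Δz = 9.81 × 1.2722 × 10⁻³ / 31 = 4.0259 × 10⁻⁴ s⁻².
N = √(4.0259 × 10⁻⁴) = 0.020065 rad s⁻¹ → T = 2π/N = 313.14 s ≈ 313 s.

313 s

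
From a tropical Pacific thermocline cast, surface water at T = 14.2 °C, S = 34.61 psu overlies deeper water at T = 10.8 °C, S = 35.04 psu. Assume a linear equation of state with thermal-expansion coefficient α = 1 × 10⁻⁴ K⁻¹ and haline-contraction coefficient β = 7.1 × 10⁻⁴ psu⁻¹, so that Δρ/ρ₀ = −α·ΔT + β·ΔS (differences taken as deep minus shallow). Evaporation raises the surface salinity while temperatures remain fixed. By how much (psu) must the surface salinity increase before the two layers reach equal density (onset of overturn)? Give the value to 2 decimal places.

0.91 psu

Neutral buoyancy requires −α(T_deep − T_surf) + β(S_deep − S_surf′) = 0.
S_surf′ = S_deep − (α/β)·ΔT = 35.04 − (1 × 10⁻⁴/7.1 × 10⁻⁴)·(-3.4) = 35.5189 psu.
Increase required: 35.5189 − 34.61 = 0.9089 psu.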